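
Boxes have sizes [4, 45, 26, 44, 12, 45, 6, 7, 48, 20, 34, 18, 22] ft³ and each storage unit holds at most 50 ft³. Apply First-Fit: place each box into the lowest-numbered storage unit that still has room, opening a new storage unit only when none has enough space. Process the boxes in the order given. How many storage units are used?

Put 4 ft³ in storage unit 1; 46 ft³ remain.
Put 45 ft³ in storage unit 1; 1 ft³ remain.
Put 26 ft³ in storage unit 2; 24 ft³ remain.
Put 44 ft³ in storage unit 3; 6 ft³ remain.
Put 12 ft³ in storage unit 2; 12 ft³ remain.
Put 45 ft³ in storage unit 4; 5 ft³ remain.
Put 6 ft³ in storage unit 2; 6 ft³ remain.
Put 7 ft³ in storage unit 5; 43 ft³ remain.
Put 48 ft³ in storage unit 6; 2 ft³ remain.
Put 20 ft³ in storage unit 5; 23 ft³ remain.
Put 34 ft³ in storage unit 7; 16 ft³ remain.
Put 18 ft³ in storage unit 5; 5 ft³ remain.
Put 22 ft³ in storage unit 8; 28 ft³ remain.

8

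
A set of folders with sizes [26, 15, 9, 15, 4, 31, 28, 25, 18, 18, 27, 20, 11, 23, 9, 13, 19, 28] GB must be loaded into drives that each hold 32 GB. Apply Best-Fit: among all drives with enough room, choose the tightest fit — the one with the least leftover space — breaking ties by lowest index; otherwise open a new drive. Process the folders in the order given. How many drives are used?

13

26 GB → drive 1 (remaining 6 GB)
15 GB → drive 2 (remaining 17 GB)
9 GB → drive 2 (remaining 8 GB)
15 GB → drive 3 (remaining 17 GB)
4 GB → drive 1 (remaining 2 GB)
31 GB → drive 4 (remaining 1 GB)
28 GB → drive 5 (remaining 4 GB)
25 GB → drive 6 (remaining 7 GB)
18 GB → drive 7 (remaining 14 GB)
18 GB → drive 8 (remaining 14 GB)
27 GB → drive 9 (remaining 5 GB)
20 GB → drive 10 (remaining 12 GB)
11 GB → drive 10 (remaining 1 GB)
23 GB → drive 11 (remaining 9 GB)
9 GB → drive 11 (remaining 0 GB)
13 GB → drive 7 (remaining 1 GB)
19 GB → drive 12 (remaining 13 GB)
28 GB → drive 13 (remaining 4 GB)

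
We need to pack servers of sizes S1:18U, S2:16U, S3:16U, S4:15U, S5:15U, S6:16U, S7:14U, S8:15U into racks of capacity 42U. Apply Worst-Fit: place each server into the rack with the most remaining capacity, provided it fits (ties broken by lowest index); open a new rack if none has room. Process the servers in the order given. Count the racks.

4

rack 1: place S1 (18U), 24U left
rack 1: place S2 (16U), 8U left
rack 2: place S3 (16U), 26U left
rack 2: place S4 (15U), 11U left
rack 3: place S5 (15U), 27U left
rack 3: place S6 (16U), 11U left
rack 4: place S7 (14U), 28U left
rack 4: place S8 (15U), 13U left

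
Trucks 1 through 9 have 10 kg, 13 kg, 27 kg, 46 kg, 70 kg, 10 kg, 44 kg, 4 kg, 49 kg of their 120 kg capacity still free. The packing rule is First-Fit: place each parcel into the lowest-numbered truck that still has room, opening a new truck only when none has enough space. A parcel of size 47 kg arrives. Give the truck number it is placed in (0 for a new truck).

Trucks with room: truck 5 (70 kg), truck 9 (49 kg).
The first with room is truck 5.

5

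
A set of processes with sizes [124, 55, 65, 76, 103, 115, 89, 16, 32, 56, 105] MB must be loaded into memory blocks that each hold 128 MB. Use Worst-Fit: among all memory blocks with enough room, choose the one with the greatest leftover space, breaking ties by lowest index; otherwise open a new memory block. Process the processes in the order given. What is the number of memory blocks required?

8

Put 124 MB in memory block 1; 4 MB remain.
Put 55 MB in memory block 2; 73 MB remain.
Put 65 MB in memory block 2; 8 MB remain.
Put 76 MB in memory block 3; 52 MB remain.
Put 103 MB in memory block 4; 25 MB remain.
Put 115 MB in memory block 5; 13 MB remain.
Put 89 MB in memory block 6; 39 MB remain.
Put 16 MB in memory block 3; 36 MB remain.
Put 32 MB in memory block 6; 7 MB remain.
Put 56 MB in memory block 7; 72 MB remain.
Put 105 MB in memory block 8; 23 MB remain.
Final memory blocks: [124] [55,65] [76,16] [103] [115] [89,32] [56] [105].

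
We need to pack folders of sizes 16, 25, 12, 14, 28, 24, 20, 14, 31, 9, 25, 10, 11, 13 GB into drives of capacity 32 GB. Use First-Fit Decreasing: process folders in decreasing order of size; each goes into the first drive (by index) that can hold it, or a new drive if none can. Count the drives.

Sorted descending: 31, 28, 25, 25, 24, 20, 16, 14, 14, 13, 12, 11, 10, 9.
drive 1: place 31 GB, 1 GB left
drive 2: place 28 GB, 4 GB left
drive 3: place 25 GB, 7 GB left
drive 4: place 25 GB, 7 GB left
drive 5: place 24 GB, 8 GB left
drive 6: place 20 GB, 12 GB left
drive 7: place 16 GB, 16 GB left
drive 7: place 14 GB, 2 GB left
drive 8: place 14 GB, 18 GB left
drive 8: place 13 GB, 5 GB left
drive 6: place 12 GB, 0 GB left
drive 9: place 11 GB, 21 GB left
drive 9: place 10 GB, 11 GB left
drive 9: place 9 GB, 2 GB left

9 drives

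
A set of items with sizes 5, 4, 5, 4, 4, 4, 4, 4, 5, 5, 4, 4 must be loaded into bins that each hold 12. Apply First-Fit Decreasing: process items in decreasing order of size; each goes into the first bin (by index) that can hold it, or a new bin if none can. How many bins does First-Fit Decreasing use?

5 bins

Sorted descending: 5, 5, 5, 5, 4, 4, 4, 4, 4, 4, 4, 4.
bin 1: place 5, 7 left
bin 1: place 5, 2 left
bin 2: place 5, 7 left
bin 2: place 5, 2 left
bin 3: place 4, 8 left
bin 3: place 4, 4 left
bin 3: place 4, 0 left
bin 4: place 4, 8 left
bin 4: place 4, 4 left
bin 4: place 4, 0 left
bin 5: place 4, 8 left
bin 5: place 4, 4 left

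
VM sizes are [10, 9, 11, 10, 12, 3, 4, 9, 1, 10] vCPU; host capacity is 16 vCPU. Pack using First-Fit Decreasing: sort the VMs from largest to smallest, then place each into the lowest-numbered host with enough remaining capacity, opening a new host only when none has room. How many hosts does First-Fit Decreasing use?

7

Sorted descending: 12, 11, 10, 10, 10, 9, 9, 4, 3, 1.
host 1: place 12 vCPU, 4 vCPU left
host 2: place 11 vCPU, 5 vCPU left
host 3: place 10 vCPU, 6 vCPU left
host 4: place 10 vCPU, 6 vCPU left
host 5: place 10 vCPU, 6 vCPU left
host 6: place 9 vCPU, 7 vCPU left
host 7: place 9 vCPU, 7 vCPU left
host 1: place 4 vCPU, 0 vCPU left
host 2: place 3 vCPU, 2 vCPU left
host 2: place 1 vCPU, 1 vCPU left
Final hosts: [12,4] [11,3,1] [10] [10] [10] [9] [9].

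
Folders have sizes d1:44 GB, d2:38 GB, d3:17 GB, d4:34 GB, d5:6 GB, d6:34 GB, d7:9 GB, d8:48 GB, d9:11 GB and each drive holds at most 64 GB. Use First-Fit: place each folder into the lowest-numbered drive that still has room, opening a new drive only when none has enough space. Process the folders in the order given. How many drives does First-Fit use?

5

d1 (44 GB) → drive 1 (remaining 20 GB)
d2 (38 GB) → drive 2 (remaining 26 GB)
d3 (17 GB) → drive 1 (remaining 3 GB)
d4 (34 GB) → drive 3 (remaining 30 GB)
d5 (6 GB) → drive 2 (remaining 20 GB)
d6 (34 GB) → drive 4 (remaining 30 GB)
d7 (9 GB) → drive 2 (remaining 11 GB)
d8 (48 GB) → drive 5 (remaining 16 GB)
d9 (11 GB) → drive 2 (remaining 0 GB)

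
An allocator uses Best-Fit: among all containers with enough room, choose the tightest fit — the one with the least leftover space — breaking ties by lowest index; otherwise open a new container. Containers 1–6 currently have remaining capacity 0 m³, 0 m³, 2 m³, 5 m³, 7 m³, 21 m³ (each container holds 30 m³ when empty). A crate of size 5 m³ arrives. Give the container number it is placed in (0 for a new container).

Containers with room: container 4 (5 m³), container 5 (7 m³), container 6 (21 m³).
Tightest fit is container 4 with 5 m³ free.

4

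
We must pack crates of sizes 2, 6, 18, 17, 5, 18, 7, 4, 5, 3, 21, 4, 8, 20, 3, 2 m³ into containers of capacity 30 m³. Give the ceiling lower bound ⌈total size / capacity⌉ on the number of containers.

Total size = 2 + 6 + 18 + 17 + 5 + 18 + 7 + 4 + 5 + 3 + 21 + 4 + 8 + 20 + 3 + 2 = 143 m³.
⌈143 / 30⌉ = 5.

5 containers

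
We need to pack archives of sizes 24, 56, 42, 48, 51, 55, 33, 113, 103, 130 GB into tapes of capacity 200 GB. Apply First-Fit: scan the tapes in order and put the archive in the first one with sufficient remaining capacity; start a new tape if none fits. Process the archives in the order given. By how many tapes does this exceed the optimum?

First-Fit: [24,56,42,48] [51,55,33] [113] [103] [130] → 5 tapes.
Total size 655 GB; any packing needs at least ⌈655/200⌉ = 4 tapes.
An optimal packing achieves that bound: [130,56] [113,55,24] [103,51,42] [48,33] → 4 tapes.
Excess: 5 − 4 = 1.

1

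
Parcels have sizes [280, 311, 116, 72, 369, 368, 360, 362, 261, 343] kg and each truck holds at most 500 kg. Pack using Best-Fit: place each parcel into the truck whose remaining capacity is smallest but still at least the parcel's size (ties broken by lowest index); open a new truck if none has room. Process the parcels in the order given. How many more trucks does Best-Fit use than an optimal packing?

Best-Fit: [280] [311,116,72] [369] [368] [360] [362] [261] [343] → 8 trucks.
8 parcels exceed 250 kg (half the capacity), and no two of those can share a truck, so at least 8 trucks are needed.
So 8 is already optimal.

0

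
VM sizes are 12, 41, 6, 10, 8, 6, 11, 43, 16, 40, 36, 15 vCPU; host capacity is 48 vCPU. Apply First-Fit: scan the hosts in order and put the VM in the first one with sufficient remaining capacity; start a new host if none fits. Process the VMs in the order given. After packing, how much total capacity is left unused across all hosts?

Put 12 vCPU in host 1; 36 vCPU remain.
Put 41 vCPU in host 2; 7 vCPU remain.
Put 6 vCPU in host 1; 30 vCPU remain.
Put 10 vCPU in host 1; 20 vCPU remain.
Put 8 vCPU in host 1; 12 vCPU remain.
Put 6 vCPU in host 1; 6 vCPU remain.
Put 11 vCPU in host 3; 37 vCPU remain.
Put 43 vCPU in host 4; 5 vCPU remain.
Put 16 vCPU in host 3; 21 vCPU remain.
Put 40 vCPU in host 5; 8 vCPU remain.
Put 36 vCPU in host 6; 12 vCPU remain.
Put 15 vCPU in host 3; 6 vCPU remain.
6 hosts × 48 vCPU = 288 vCPU; used 244 vCPU; unused 44 vCPU.

44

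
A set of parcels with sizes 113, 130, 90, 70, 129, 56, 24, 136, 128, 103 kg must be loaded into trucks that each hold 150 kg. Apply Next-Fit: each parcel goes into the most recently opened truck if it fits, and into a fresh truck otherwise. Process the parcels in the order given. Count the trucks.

113 kg → truck 1 (remaining 37 kg)
130 kg → truck 2 (remaining 20 kg)
90 kg → truck 3 (remaining 60 kg)
70 kg → truck 4 (remaining 80 kg)
129 kg → truck 5 (remaining 21 kg)
56 kg → truck 6 (remaining 94 kg)
24 kg → truck 6 (remaining 70 kg)
136 kg → truck 7 (remaining 14 kg)
128 kg → truck 8 (remaining 22 kg)
103 kg → truck 9 (remaining 47 kg)

9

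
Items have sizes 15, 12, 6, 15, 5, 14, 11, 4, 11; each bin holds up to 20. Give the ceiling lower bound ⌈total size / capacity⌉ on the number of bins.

Total size = 15 + 12 + 6 + 15 + 5 + 14 + 11 + 4 + 11 = 93.
⌈93 / 20⌉ = 5.

5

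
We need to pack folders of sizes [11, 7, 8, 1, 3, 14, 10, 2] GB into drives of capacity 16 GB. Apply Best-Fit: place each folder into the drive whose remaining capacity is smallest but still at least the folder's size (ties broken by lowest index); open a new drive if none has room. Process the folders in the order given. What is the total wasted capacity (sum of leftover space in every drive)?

drive 1: place 11 GB, 5 GB left
drive 2: place 7 GB, 9 GB left
drive 2: place 8 GB, 1 GB left
drive 2: place 1 GB, 0 GB left
drive 1: place 3 GB, 2 GB left
drive 3: place 14 GB, 2 GB left
drive 4: place 10 GB, 6 GB left
drive 1: place 2 GB, 0 GB left
4 drives × 16 GB = 64 GB; used 56 GB; unused 8 GB.

8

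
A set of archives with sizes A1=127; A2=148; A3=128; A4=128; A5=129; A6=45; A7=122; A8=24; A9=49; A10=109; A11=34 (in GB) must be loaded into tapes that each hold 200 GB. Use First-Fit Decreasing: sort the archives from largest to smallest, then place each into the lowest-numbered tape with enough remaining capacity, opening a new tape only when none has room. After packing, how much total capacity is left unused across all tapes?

357

Sorted descending: 148, 129, 128, 128, 127, 122, 109, 49, 45, 34, 24.
tape 1: place 148 GB, 52 GB left
tape 2: place 129 GB, 71 GB left
tape 3: place 128 GB, 72 GB left
tape 4: place 128 GB, 72 GB left
tape 5: place 127 GB, 73 GB left
tape 6: place 122 GB, 78 GB left
tape 7: place 109 GB, 91 GB left
tape 1: place 49 GB, 3 GB left
tape 2: place 45 GB, 26 GB left
tape 3: place 34 GB, 38 GB left
tape 2: place 24 GB, 2 GB left
7 tapes × 200 GB = 1400 GB; used 1043 GB; unused 357 GB.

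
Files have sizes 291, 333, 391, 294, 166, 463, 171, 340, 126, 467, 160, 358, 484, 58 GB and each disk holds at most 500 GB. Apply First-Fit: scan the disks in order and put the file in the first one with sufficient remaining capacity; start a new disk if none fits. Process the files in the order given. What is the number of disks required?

9 disks

Put 291 GB in disk 1; 209 GB remain.
Put 333 GB in disk 2; 167 GB remain.
Put 391 GB in disk 3; 109 GB remain.
Put 294 GB in disk 4; 206 GB remain.
Put 166 GB in disk 1; 43 GB remain.
Put 463 GB in disk 5; 37 GB remain.
Put 171 GB in disk 4; 35 GB remain.
Put 340 GB in disk 6; 160 GB remain.
Put 126 GB in disk 2; 41 GB remain.
Put 467 GB in disk 7; 33 GB remain.
Put 160 GB in disk 6; 0 GB remain.
Put 358 GB in disk 8; 142 GB remain.
Put 484 GB in disk 9; 16 GB remain.
Put 58 GB in disk 3; 51 GB remain.
Final disks: [291,166] [333,126] [391,58] [294,171] [463] [340,160] [467] [358] [484].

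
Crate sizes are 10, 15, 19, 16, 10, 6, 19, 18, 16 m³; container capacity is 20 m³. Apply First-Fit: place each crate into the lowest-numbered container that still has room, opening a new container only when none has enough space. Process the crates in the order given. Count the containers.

8 containers

container 1: place 10 m³, 10 m³ left
container 2: place 15 m³, 5 m³ left
container 3: place 19 m³, 1 m³ left
container 4: place 16 m³, 4 m³ left
container 1: place 10 m³, 0 m³ left
container 5: place 6 m³, 14 m³ left
container 6: place 19 m³, 1 m³ left
container 7: place 18 m³, 2 m³ left
container 8: place 16 m³, 4 m³ left
Final containers: [10,10] [15] [19] [16] [6] [19] [18] [16].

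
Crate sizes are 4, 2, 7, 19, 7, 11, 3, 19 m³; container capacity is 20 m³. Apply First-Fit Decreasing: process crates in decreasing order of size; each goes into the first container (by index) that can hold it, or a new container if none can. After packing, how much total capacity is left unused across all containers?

Sorted descending: 19, 19, 11, 7, 7, 4, 3, 2.
Put 19 m³ in container 1; 1 m³ remain.
Put 19 m³ in container 2; 1 m³ remain.
Put 11 m³ in container 3; 9 m³ remain.
Put 7 m³ in container 3; 2 m³ remain.
Put 7 m³ in container 4; 13 m³ remain.
Put 4 m³ in container 4; 9 m³ remain.
Put 3 m³ in container 4; 6 m³ remain.
Put 2 m³ in container 3; 0 m³ remain.
4 containers × 20 m³ = 80 m³; used 72 m³; unused 8 m³.

8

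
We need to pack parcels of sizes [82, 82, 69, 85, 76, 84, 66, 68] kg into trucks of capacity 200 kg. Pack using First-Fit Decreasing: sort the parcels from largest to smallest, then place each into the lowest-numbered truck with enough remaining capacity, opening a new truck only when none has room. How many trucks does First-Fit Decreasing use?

4 trucks

Sorted descending: 85, 84, 82, 82, 76, 69, 68, 66.
85 kg → truck 1 (remaining 115 kg)
84 kg → truck 1 (remaining 31 kg)
82 kg → truck 2 (remaining 118 kg)
82 kg → truck 2 (remaining 36 kg)
76 kg → truck 3 (remaining 124 kg)
69 kg → truck 3 (remaining 55 kg)
68 kg → truck 4 (remaining 132 kg)
66 kg → truck 4 (remaining 66 kg)
Final trucks: [85,84] [82,82] [76,69] [68,66].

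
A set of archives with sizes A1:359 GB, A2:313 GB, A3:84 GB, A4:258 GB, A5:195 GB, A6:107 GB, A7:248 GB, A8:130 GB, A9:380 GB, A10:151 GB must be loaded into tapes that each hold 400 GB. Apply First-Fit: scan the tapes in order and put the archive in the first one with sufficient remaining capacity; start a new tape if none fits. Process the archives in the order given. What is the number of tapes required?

6 tapes

Put A1 (359 GB) in tape 1; 41 GB remain.
Put A2 (313 GB) in tape 2; 87 GB remain.
Put A3 (84 GB) in tape 2; 3 GB remain.
Put A4 (258 GB) in tape 3; 142 GB remain.
Put A5 (195 GB) in tape 4; 205 GB remain.
Put A6 (107 GB) in tape 3; 35 GB remain.
Put A7 (248 GB) in tape 5; 152 GB remain.
Put A8 (130 GB) in tape 4; 75 GB remain.
Put A9 (380 GB) in tape 6; 20 GB remain.
Put A10 (151 GB) in tape 5; 1 GB remain.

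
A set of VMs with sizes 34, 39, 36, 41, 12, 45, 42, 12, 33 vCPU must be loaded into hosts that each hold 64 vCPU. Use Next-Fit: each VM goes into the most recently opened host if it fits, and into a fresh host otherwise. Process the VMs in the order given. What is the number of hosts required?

host 1: place 34 vCPU, 30 vCPU left
host 2: place 39 vCPU, 25 vCPU left
host 3: place 36 vCPU, 28 vCPU left
host 4: place 41 vCPU, 23 vCPU left
host 4: place 12 vCPU, 11 vCPU left
host 5: place 45 vCPU, 19 vCPU left
host 6: place 42 vCPU, 22 vCPU left
host 6: place 12 vCPU, 10 vCPU left
host 7: place 33 vCPU, 31 vCPU left

7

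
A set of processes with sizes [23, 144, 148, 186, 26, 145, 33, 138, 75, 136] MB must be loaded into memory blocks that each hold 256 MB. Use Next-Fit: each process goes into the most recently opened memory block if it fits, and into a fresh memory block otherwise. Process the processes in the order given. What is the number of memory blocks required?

Put 23 MB in memory block 1; 233 MB remain.
Put 144 MB in memory block 1; 89 MB remain.
Put 148 MB in memory block 2; 108 MB remain.
Put 186 MB in memory block 3; 70 MB remain.
Put 26 MB in memory block 3; 44 MB remain.
Put 145 MB in memory block 4; 111 MB remain.
Put 33 MB in memory block 4; 78 MB remain.
Put 138 MB in memory block 5; 118 MB remain.
Put 75 MB in memory block 5; 43 MB remain.
Put 136 MB in memory block 6; 120 MB remain.

6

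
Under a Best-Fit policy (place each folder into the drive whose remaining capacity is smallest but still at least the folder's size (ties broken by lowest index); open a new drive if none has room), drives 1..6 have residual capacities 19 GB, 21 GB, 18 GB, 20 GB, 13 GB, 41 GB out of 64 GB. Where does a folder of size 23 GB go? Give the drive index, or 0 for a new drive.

6

Drives with room: drive 6 (41 GB).
Tightest fit is drive 6 with 41 GB free.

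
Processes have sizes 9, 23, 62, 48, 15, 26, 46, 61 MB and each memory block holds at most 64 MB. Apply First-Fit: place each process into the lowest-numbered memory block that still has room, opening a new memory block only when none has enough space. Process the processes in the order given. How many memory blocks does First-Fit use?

6

Put 9 MB in memory block 1; 55 MB remain.
Put 23 MB in memory block 1; 32 MB remain.
Put 62 MB in memory block 2; 2 MB remain.
Put 48 MB in memory block 3; 16 MB remain.
Put 15 MB in memory block 1; 17 MB remain.
Put 26 MB in memory block 4; 38 MB remain.
Put 46 MB in memory block 5; 18 MB remain.
Put 61 MB in memory block 6; 3 MB remain.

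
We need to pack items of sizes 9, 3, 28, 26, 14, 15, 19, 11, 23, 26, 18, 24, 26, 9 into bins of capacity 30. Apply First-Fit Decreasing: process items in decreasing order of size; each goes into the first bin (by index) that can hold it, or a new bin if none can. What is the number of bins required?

10

Sorted descending: 28, 26, 26, 26, 24, 23, 19, 18, 15, 14, 11, 9, 9, 3.
Put 28 in bin 1; 2 remain.
Put 26 in bin 2; 4 remain.
Put 26 in bin 3; 4 remain.
Put 26 in bin 4; 4 remain.
Put 24 in bin 5; 6 remain.
Put 23 in bin 6; 7 remain.
Put 19 in bin 7; 11 remain.
Put 18 in bin 8; 12 remain.
Put 15 in bin 9; 15 remain.
Put 14 in bin 9; 1 remain.
Put 11 in bin 7; 0 remain.
Put 9 in bin 8; 3 remain.
Put 9 in bin 10; 21 remain.
Put 3 in bin 2; 1 remain.
Final bins: [28] [26,3] [26] [26] [24] [23] [19,11] [18,9] [15,14] [9].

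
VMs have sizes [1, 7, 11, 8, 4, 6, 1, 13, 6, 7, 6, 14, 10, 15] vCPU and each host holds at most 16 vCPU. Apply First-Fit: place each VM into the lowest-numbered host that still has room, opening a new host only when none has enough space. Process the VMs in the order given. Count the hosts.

8

1 vCPU → host 1 (remaining 15 vCPU)
7 vCPU → host 1 (remaining 8 vCPU)
11 vCPU → host 2 (remaining 5 vCPU)
8 vCPU → host 1 (remaining 0 vCPU)
4 vCPU → host 2 (remaining 1 vCPU)
6 vCPU → host 3 (remaining 10 vCPU)
1 vCPU → host 2 (remaining 0 vCPU)
13 vCPU → host 4 (remaining 3 vCPU)
6 vCPU → host 3 (remaining 4 vCPU)
7 vCPU → host 5 (remaining 9 vCPU)
6 vCPU → host 5 (remaining 3 vCPU)
14 vCPU → host 6 (remaining 2 vCPU)
10 vCPU → host 7 (remaining 6 vCPU)
15 vCPU → host 8 (remaining 1 vCPU)
Final hosts: [1,7,8] [11,4,1] [6,6] [13] [7,6] [14] [10] [15].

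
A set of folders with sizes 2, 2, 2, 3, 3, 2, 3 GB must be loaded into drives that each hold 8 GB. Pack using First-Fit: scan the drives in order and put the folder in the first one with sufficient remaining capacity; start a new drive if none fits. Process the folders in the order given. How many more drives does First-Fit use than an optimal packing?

First-Fit: [2,2,2,2] [3,3] [3] → 3 drives.
Total size 17 GB; any packing needs at least ⌈17/8⌉ = 3 drives.
So 3 is already optimal.

0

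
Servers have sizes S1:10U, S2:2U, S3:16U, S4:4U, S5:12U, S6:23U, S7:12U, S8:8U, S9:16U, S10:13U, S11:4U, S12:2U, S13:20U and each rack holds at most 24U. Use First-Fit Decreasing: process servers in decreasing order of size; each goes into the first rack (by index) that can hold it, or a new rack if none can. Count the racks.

6 racks

Sorted descending: 23, 20, 16, 16, 13, 12, 12, 10, 8, 4, 4, 2, 2.
23U → rack 1 (remaining 1U)
20U → rack 2 (remaining 4U)
16U → rack 3 (remaining 8U)
16U → rack 4 (remaining 8U)
13U → rack 5 (remaining 11U)
12U → rack 6 (remaining 12U)
12U → rack 6 (remaining 0U)
10U → rack 5 (remaining 1U)
8U → rack 3 (remaining 0U)
4U → rack 2 (remaining 0U)
4U → rack 4 (remaining 4U)
2U → rack 4 (remaining 2U)
2U → rack 4 (remaining 0U)
Final racks: [23] [20,4] [16,8] [16,4,2,2] [13,10] [12,12].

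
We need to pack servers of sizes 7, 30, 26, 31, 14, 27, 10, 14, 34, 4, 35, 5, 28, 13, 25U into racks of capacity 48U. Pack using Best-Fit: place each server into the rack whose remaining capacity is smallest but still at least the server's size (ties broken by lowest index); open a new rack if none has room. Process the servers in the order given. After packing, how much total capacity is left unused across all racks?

81

rack 1: place 7U, 41U left
rack 1: place 30U, 11U left
rack 2: place 26U, 22U left
rack 3: place 31U, 17U left
rack 3: place 14U, 3U left
rack 4: place 27U, 21U left
rack 1: place 10U, 1U left
rack 4: place 14U, 7U left
rack 5: place 34U, 14U left
rack 4: place 4U, 3U left
rack 6: place 35U, 13U left
rack 6: place 5U, 8U left
rack 7: place 28U, 20U left
rack 5: place 13U, 1U left
rack 8: place 25U, 23U left
8 racks × 48U = 384U; used 303U; unused 81U.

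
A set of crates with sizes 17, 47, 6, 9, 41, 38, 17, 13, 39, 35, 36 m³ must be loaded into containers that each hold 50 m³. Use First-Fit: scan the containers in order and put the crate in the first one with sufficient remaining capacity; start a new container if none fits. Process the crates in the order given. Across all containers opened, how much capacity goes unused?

17 m³ → container 1 (remaining 33 m³)
47 m³ → container 2 (remaining 3 m³)
6 m³ → container 1 (remaining 27 m³)
9 m³ → container 1 (remaining 18 m³)
41 m³ → container 3 (remaining 9 m³)
38 m³ → container 4 (remaining 12 m³)
17 m³ → container 1 (remaining 1 m³)
13 m³ → container 5 (remaining 37 m³)
39 m³ → container 6 (remaining 11 m³)
35 m³ → container 5 (remaining 2 m³)
36 m³ → container 7 (remaining 14 m³)
7 containers × 50 m³ = 350 m³; used 298 m³; unused 52 m³.

52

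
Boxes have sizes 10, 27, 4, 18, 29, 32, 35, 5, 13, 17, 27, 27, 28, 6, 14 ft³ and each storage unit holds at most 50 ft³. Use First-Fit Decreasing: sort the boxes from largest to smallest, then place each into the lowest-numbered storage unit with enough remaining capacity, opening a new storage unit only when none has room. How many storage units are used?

Sorted descending: 35, 32, 29, 28, 27, 27, 27, 18, 17, 14, 13, 10, 6, 5, 4.
35 ft³ → storage unit 1 (remaining 15 ft³)
32 ft³ → storage unit 2 (remaining 18 ft³)
29 ft³ → storage unit 3 (remaining 21 ft³)
28 ft³ → storage unit 4 (remaining 22 ft³)
27 ft³ → storage unit 5 (remaining 23 ft³)
27 ft³ → storage unit 6 (remaining 23 ft³)
27 ft³ → storage unit 7 (remaining 23 ft³)
18 ft³ → storage unit 2 (remaining 0 ft³)
17 ft³ → storage unit 3 (remaining 4 ft³)
14 ft³ → storage unit 1 (remaining 1 ft³)
13 ft³ → storage unit 4 (remaining 9 ft³)
10 ft³ → storage unit 5 (remaining 13 ft³)
6 ft³ → storage unit 4 (remaining 3 ft³)
5 ft³ → storage unit 5 (remaining 8 ft³)
4 ft³ → storage unit 3 (remaining 0 ft³)
Final storage units: [35,14] [32,18] [29,17,4] [28,13,6] [27,10,5] [27] [27].

7 storage units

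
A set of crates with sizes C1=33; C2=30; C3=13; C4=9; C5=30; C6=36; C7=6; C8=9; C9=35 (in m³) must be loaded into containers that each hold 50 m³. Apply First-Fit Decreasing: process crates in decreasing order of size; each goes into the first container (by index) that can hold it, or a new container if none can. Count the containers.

Sorted descending: 36, 35, 33, 30, 30, 13, 9, 9, 6.
36 m³ → container 1 (remaining 14 m³)
35 m³ → container 2 (remaining 15 m³)
33 m³ → container 3 (remaining 17 m³)
30 m³ → container 4 (remaining 20 m³)
30 m³ → container 5 (remaining 20 m³)
13 m³ → container 1 (remaining 1 m³)
9 m³ → container 2 (remaining 6 m³)
9 m³ → container 3 (remaining 8 m³)
6 m³ → container 2 (remaining 0 m³)
Final containers: [36,13] [35,9,6] [33,9] [30] [30].

5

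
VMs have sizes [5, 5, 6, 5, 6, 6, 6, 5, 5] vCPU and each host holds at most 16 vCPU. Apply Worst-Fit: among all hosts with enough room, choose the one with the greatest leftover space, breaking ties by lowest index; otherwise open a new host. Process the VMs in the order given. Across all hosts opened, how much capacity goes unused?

host 1: place 5 vCPU, 11 vCPU left
host 1: place 5 vCPU, 6 vCPU left
host 1: place 6 vCPU, 0 vCPU left
host 2: place 5 vCPU, 11 vCPU left
host 2: place 6 vCPU, 5 vCPU left
host 3: place 6 vCPU, 10 vCPU left
host 3: place 6 vCPU, 4 vCPU left
host 2: place 5 vCPU, 0 vCPU left
host 4: place 5 vCPU, 11 vCPU left
4 hosts × 16 vCPU = 64 vCPU; used 49 vCPU; unused 15 vCPU.

15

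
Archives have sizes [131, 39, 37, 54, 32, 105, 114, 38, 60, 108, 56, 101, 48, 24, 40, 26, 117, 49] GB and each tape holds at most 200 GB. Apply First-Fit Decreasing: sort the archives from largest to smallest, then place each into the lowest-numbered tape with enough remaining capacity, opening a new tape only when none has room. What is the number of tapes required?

6 tapes

Sorted descending: 131, 117, 114, 108, 105, 101, 60, 56, 54, 49, 48, 40, 39, 38, 37, 32, 26, 24.
tape 1: place 131 GB, 69 GB left
tape 2: place 117 GB, 83 GB left
tape 3: place 114 GB, 86 GB left
tape 4: place 108 GB, 92 GB left
tape 5: place 105 GB, 95 GB left
tape 6: place 101 GB, 99 GB left
tape 1: place 60 GB, 9 GB left
tape 2: place 56 GB, 27 GB left
tape 3: place 54 GB, 32 GB left
tape 4: place 49 GB, 43 GB left
tape 5: place 48 GB, 47 GB left
tape 4: place 40 GB, 3 GB left
tape 5: place 39 GB, 8 GB left
tape 6: place 38 GB, 61 GB left
tape 6: place 37 GB, 24 GB left
tape 3: place 32 GB, 0 GB left
tape 2: place 26 GB, 1 GB left
tape 6: place 24 GB, 0 GB left
Final tapes: [131,60] [117,56,26] [114,54,32] [108,49,40] [105,48,39] [101,38,37,24].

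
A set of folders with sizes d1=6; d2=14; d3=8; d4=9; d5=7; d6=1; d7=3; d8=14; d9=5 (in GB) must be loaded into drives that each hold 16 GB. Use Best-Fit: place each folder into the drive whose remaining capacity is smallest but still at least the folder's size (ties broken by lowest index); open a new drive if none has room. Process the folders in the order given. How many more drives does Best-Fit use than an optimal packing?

0

Best-Fit: [6,8,1] [14] [9,7] [3,5] [14] → 5 drives.
Total size 67 GB; any packing needs at least ⌈67/16⌉ = 5 drives.
So 5 is already optimal.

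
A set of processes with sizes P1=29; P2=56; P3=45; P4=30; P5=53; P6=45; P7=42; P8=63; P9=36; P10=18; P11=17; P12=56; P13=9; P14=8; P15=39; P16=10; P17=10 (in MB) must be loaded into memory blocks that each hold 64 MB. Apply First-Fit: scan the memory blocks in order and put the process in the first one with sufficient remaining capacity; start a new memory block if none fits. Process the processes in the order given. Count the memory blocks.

10 memory blocks

P1 (29 MB) → memory block 1 (remaining 35 MB)
P2 (56 MB) → memory block 2 (remaining 8 MB)
P3 (45 MB) → memory block 3 (remaining 19 MB)
P4 (30 MB) → memory block 1 (remaining 5 MB)
P5 (53 MB) → memory block 4 (remaining 11 MB)
P6 (45 MB) → memory block 5 (remaining 19 MB)
P7 (42 MB) → memory block 6 (remaining 22 MB)
P8 (63 MB) → memory block 7 (remaining 1 MB)
P9 (36 MB) → memory block 8 (remaining 28 MB)
P10 (18 MB) → memory block 3 (remaining 1 MB)
P11 (17 MB) → memory block 5 (remaining 2 MB)
P12 (56 MB) → memory block 9 (remaining 8 MB)
P13 (9 MB) → memory block 4 (remaining 2 MB)
P14 (8 MB) → memory block 2 (remaining 0 MB)
P15 (39 MB) → memory block 10 (remaining 25 MB)
P16 (10 MB) → memory block 6 (remaining 12 MB)
P17 (10 MB) → memory block 6 (remaining 2 MB)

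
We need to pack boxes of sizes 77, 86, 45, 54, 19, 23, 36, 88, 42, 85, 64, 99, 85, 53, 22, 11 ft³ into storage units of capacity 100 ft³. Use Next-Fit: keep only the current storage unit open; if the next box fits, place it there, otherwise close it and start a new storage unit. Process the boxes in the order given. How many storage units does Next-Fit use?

storage unit 1: place 77 ft³, 23 ft³ left
storage unit 2: place 86 ft³, 14 ft³ left
storage unit 3: place 45 ft³, 55 ft³ left
storage unit 3: place 54 ft³, 1 ft³ left
storage unit 4: place 19 ft³, 81 ft³ left
storage unit 4: place 23 ft³, 58 ft³ left
storage unit 4: place 36 ft³, 22 ft³ left
storage unit 5: place 88 ft³, 12 ft³ left
storage unit 6: place 42 ft³, 58 ft³ left
storage unit 7: place 85 ft³, 15 ft³ left
storage unit 8: place 64 ft³, 36 ft³ left
storage unit 9: place 99 ft³, 1 ft³ left
storage unit 10: place 85 ft³, 15 ft³ left
storage unit 11: place 53 ft³, 47 ft³ left
storage unit 11: place 22 ft³, 25 ft³ left
storage unit 11: place 11 ft³, 14 ft³ left

11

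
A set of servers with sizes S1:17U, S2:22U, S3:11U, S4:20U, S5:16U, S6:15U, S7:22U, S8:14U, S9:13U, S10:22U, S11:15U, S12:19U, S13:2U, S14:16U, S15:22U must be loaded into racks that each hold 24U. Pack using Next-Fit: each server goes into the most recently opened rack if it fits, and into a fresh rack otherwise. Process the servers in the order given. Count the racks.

Put S1 (17U) in rack 1; 7U remain.
Put S2 (22U) in rack 2; 2U remain.
Put S3 (11U) in rack 3; 13U remain.
Put S4 (20U) in rack 4; 4U remain.
Put S5 (16U) in rack 5; 8U remain.
Put S6 (15U) in rack 6; 9U remain.
Put S7 (22U) in rack 7; 2U remain.
Put S8 (14U) in rack 8; 10U remain.
Put S9 (13U) in rack 9; 11U remain.
Put S10 (22U) in rack 10; 2U remain.
Put S11 (15U) in rack 11; 9U remain.
Put S12 (19U) in rack 12; 5U remain.
Put S13 (2U) in rack 12; 3U remain.
Put S14 (16U) in rack 13; 8U remain.
Put S15 (22U) in rack 14; 2U remain.
Final racks: [17] [22] [11] [20] [16] [15] [22] [14] [13] [22] [15] [19,2] [16] [22].

14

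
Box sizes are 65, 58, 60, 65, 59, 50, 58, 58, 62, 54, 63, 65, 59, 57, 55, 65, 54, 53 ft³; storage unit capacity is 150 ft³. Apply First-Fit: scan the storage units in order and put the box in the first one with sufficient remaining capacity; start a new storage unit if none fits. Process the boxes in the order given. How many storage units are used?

65 ft³ → storage unit 1 (remaining 85 ft³)
58 ft³ → storage unit 1 (remaining 27 ft³)
60 ft³ → storage unit 2 (remaining 90 ft³)
65 ft³ → storage unit 2 (remaining 25 ft³)
59 ft³ → storage unit 3 (remaining 91 ft³)
50 ft³ → storage unit 3 (remaining 41 ft³)
58 ft³ → storage unit 4 (remaining 92 ft³)
58 ft³ → storage unit 4 (remaining 34 ft³)
62 ft³ → storage unit 5 (remaining 88 ft³)
54 ft³ → storage unit 5 (remaining 34 ft³)
63 ft³ → storage unit 6 (remaining 87 ft³)
65 ft³ → storage unit 6 (remaining 22 ft³)
59 ft³ → storage unit 7 (remaining 91 ft³)
57 ft³ → storage unit 7 (remaining 34 ft³)
55 ft³ → storage unit 8 (remaining 95 ft³)
65 ft³ → storage unit 8 (remaining 30 ft³)
54 ft³ → storage unit 9 (remaining 96 ft³)
53 ft³ → storage unit 9 (remaining 43 ft³)

9 storage units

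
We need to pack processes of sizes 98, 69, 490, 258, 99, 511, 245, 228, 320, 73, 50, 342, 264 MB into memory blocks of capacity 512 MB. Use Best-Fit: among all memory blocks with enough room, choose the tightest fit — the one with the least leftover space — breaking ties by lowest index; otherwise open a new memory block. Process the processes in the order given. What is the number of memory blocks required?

7 memory blocks

Put 98 MB in memory block 1; 414 MB remain.
Put 69 MB in memory block 1; 345 MB remain.
Put 490 MB in memory block 2; 22 MB remain.
Put 258 MB in memory block 1; 87 MB remain.
Put 99 MB in memory block 3; 413 MB remain.
Put 511 MB in memory block 4; 1 MB remain.
Put 245 MB in memory block 3; 168 MB remain.
Put 228 MB in memory block 5; 284 MB remain.
Put 320 MB in memory block 6; 192 MB remain.
Put 73 MB in memory block 1; 14 MB remain.
Put 50 MB in memory block 3; 118 MB remain.
Put 342 MB in memory block 7; 170 MB remain.
Put 264 MB in memory block 5; 20 MB remain.
Final memory blocks: [98,69,258,73] [490] [99,245,50] [511] [228,264] [320] [342].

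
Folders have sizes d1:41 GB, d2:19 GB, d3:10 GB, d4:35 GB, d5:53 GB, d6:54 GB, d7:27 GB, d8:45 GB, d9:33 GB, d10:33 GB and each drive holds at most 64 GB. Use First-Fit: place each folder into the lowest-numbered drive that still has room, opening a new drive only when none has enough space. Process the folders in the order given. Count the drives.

7 drives

drive 1: place d1 (41 GB), 23 GB left
drive 1: place d2 (19 GB), 4 GB left
drive 2: place d3 (10 GB), 54 GB left
drive 2: place d4 (35 GB), 19 GB left
drive 3: place d5 (53 GB), 11 GB left
drive 4: place d6 (54 GB), 10 GB left
drive 5: place d7 (27 GB), 37 GB left
drive 6: place d8 (45 GB), 19 GB left
drive 5: place d9 (33 GB), 4 GB left
drive 7: place d10 (33 GB), 31 GB left
Final drives: [41,19] [10,35] [53] [54] [27,33] [45] [33].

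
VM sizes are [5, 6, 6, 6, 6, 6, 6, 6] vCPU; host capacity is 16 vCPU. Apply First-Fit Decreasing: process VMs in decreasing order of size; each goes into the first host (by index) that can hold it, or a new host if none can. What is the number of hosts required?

Sorted descending: 6, 6, 6, 6, 6, 6, 6, 5.
6 vCPU → host 1 (remaining 10 vCPU)
6 vCPU → host 1 (remaining 4 vCPU)
6 vCPU → host 2 (remaining 10 vCPU)
6 vCPU → host 2 (remaining 4 vCPU)
6 vCPU → host 3 (remaining 10 vCPU)
6 vCPU → host 3 (remaining 4 vCPU)
6 vCPU → host 4 (remaining 10 vCPU)
5 vCPU → host 4 (remaining 5 vCPU)

4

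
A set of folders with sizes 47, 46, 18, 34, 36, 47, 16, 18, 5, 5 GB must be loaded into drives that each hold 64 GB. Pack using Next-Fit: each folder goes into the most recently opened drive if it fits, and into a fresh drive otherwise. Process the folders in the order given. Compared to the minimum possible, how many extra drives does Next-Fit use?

Next-Fit: [47] [46,18] [34] [36] [47,16] [18,5,5] → 6 drives.
Total size 272 GB; any packing needs at least ⌈272/64⌉ = 5 drives.
An optimal packing achieves that bound: [47,16] [47,5,5] [46,18] [36,18] [34] → 5 drives.
Excess: 6 − 5 = 1.

1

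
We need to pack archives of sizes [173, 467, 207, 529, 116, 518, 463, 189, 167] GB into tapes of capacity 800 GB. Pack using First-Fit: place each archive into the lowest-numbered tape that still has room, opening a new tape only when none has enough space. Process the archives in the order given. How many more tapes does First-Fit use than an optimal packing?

First-Fit: [173,467,116] [207,529] [518,189] [463,167] → 4 tapes.
Total size 2829 GB; any packing needs at least ⌈2829/800⌉ = 4 tapes.
So 4 is already optimal.

0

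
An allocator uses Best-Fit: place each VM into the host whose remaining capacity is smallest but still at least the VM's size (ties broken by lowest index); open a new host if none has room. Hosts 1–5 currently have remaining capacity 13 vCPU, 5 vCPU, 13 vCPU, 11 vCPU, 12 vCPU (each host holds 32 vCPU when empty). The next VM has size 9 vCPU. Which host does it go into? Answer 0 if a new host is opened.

Hosts with room: host 1 (13 vCPU), host 3 (13 vCPU), host 4 (11 vCPU), host 5 (12 vCPU).
Tightest fit is host 4 with 11 vCPU free.

4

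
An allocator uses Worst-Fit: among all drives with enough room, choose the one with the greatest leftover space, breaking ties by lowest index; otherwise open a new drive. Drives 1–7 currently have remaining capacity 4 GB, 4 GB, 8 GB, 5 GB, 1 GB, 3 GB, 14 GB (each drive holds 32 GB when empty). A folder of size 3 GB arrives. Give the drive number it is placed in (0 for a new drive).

Drives with room: drive 1 (4 GB), drive 2 (4 GB), drive 3 (8 GB), drive 4 (5 GB), drive 6 (3 GB), drive 7 (14 GB).
Most room is drive 7 with 14 GB free.

7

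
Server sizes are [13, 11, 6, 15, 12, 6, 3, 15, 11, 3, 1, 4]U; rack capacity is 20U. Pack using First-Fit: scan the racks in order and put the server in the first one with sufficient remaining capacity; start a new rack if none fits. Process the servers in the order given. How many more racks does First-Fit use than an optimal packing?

First-Fit: [13,6,1] [11,6,3] [15,3] [12,4] [15] [11] → 6 racks.
6 servers exceed 10U (half the capacity), and no two of those can share a rack, so at least 6 racks are needed.
So 6 is already optimal.

0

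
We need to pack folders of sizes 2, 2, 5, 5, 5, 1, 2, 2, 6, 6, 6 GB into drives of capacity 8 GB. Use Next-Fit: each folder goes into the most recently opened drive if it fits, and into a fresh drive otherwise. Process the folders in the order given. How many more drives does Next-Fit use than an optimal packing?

Next-Fit: [2,2] [5] [5] [5,1,2] [2,6] [6] [6] → 7 drives.
Total size 42 GB; any packing needs at least ⌈42/8⌉ = 6 drives.
An optimal packing achieves that bound: [6,2] [6,2] [6,2] [5,2,1] [5] [5] → 6 drives.
Excess: 7 − 6 = 1.

1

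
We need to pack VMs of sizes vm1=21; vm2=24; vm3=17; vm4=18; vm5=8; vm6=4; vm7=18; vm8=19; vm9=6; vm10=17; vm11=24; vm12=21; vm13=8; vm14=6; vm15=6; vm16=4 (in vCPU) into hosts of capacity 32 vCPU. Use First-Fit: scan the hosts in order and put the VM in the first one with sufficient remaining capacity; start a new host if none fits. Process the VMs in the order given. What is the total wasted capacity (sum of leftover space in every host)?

67

host 1: place vm1 (21 vCPU), 11 vCPU left
host 2: place vm2 (24 vCPU), 8 vCPU left
host 3: place vm3 (17 vCPU), 15 vCPU left
host 4: place vm4 (18 vCPU), 14 vCPU left
host 1: place vm5 (8 vCPU), 3 vCPU left
host 2: place vm6 (4 vCPU), 4 vCPU left
host 5: place vm7 (18 vCPU), 14 vCPU left
host 6: place vm8 (19 vCPU), 13 vCPU left
host 3: place vm9 (6 vCPU), 9 vCPU left
host 7: place vm10 (17 vCPU), 15 vCPU left
host 8: place vm11 (24 vCPU), 8 vCPU left
host 9: place vm12 (21 vCPU), 11 vCPU left
host 3: place vm13 (8 vCPU), 1 vCPU left
host 4: place vm14 (6 vCPU), 8 vCPU left
host 4: place vm15 (6 vCPU), 2 vCPU left
host 2: place vm16 (4 vCPU), 0 vCPU left
9 hosts × 32 vCPU = 288 vCPU; used 221 vCPU; unused 67 vCPU.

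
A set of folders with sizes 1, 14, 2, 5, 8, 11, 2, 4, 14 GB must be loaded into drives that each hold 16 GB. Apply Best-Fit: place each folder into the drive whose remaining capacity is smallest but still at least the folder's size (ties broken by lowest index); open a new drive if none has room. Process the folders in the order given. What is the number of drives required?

1 GB → drive 1 (remaining 15 GB)
14 GB → drive 1 (remaining 1 GB)
2 GB → drive 2 (remaining 14 GB)
5 GB → drive 2 (remaining 9 GB)
8 GB → drive 2 (remaining 1 GB)
11 GB → drive 3 (remaining 5 GB)
2 GB → drive 3 (remaining 3 GB)
4 GB → drive 4 (remaining 12 GB)
14 GB → drive 5 (remaining 2 GB)
Final drives: [1,14] [2,5,8] [11,2] [4] [14].

5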